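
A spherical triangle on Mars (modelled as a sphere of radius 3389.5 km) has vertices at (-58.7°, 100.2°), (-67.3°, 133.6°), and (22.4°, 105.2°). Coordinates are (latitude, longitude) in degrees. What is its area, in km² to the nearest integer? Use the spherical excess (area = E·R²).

Side lengths (central angles): a = 1.6085, b = 1.4173, c = 0.2990 rad; semiperimeter s = 1.6624.
By l'Huilier's theorem, tan(E/4) = √[tan(s/2) tan((s−a)/2) tan((s−b)/2) tan((s−c)/2)], giving spherical excess E = 0.2171 rad.
Area = E·R² = 0.2171 × (3389.5)² ≈ 2494200 km².

2494200 km²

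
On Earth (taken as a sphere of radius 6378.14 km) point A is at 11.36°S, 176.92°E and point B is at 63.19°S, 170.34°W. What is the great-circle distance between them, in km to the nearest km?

With latitudes φ₁ = -11.360°, φ₂ = -63.190° and longitude difference Δλ = 12.740°:
cos c = sin φ₁ sin φ₂ + cos φ₁ cos φ₂ cos Δλ = (-0.1970)(-0.8925) + (0.9804)(0.4510)(0.9754) = 0.60711,
so c = arccos(0.60711) = 0.91838 rad.
Distance = R·c = 6378.14 × 0.9184 ≈ 5858 km.

5858 km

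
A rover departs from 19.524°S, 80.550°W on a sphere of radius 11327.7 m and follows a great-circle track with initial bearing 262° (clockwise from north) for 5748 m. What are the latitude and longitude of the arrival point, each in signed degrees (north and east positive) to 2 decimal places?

-20.84°, -111.54°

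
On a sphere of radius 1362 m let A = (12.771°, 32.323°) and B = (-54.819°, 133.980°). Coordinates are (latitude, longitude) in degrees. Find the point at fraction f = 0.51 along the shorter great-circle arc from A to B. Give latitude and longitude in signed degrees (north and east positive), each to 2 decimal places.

The central angle between A and B is δ = 1.8694 rad.
With f = 0.51, the slerp weights are sin((1−f)δ)/sin δ = 0.8299 and sin(fδ)/sin δ = 0.8532.
Weighted sum of the unit vectors: (0.8299)·(0.8241,0.5215,0.2211) + (0.8532)·(-0.4001,0.4146,-0.8173) = (0.3426, 0.7865, -0.5139).
Converting back: φ = atan2(z, √(x²+y²)) = -30.92°, λ = atan2(y, x) = 66.46°.

-30.92°, 66.46°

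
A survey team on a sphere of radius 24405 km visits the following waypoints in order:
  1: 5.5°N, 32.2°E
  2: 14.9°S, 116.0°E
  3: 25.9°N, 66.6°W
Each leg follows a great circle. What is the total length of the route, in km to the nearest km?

108271 km

Leg 1→2: central angle 1.4915 rad, distance 36399.3 km.
Leg 2→3: central angle 2.9450 rad, distance 71872.0 km.
Total: 36399.3 + 71872.0 ≈ 108271 km.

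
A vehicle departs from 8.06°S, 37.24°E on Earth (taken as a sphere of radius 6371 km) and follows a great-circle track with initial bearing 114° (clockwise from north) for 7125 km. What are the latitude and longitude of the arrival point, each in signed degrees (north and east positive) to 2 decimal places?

-25.06°, 102.33°

Angular distance δ = d/R = 7125/6371 = 1.11835 rad; initial bearing θ = 1.9897 rad.
sin φ₂ = sin φ₁ cos δ + cos φ₁ sin δ cos θ = (-0.1402)(0.4372) + (0.9901)(0.8994)(-0.4067) = -0.4235, so φ₂ = -25.06°.
Δλ = atan2(sin θ sin δ cos φ₁, cos δ − sin φ₁ sin φ₂) = atan2(0.8135, 0.3778) = 65.090°.
λ₂ = 37.240° + 65.090° = 102.33°.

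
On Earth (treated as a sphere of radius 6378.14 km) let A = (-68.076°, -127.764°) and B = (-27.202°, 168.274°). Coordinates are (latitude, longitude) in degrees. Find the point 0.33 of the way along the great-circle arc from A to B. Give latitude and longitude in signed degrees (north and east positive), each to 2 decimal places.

-58.63°, -163.54°

The central angle between A and B is δ = 0.9645 rad.
With f = 0.33, the slerp weights are sin((1−f)δ)/sin δ = 0.7328 and sin(fδ)/sin δ = 0.3808.
Weighted sum of the unit vectors: (0.7328)·(-0.2287,-0.2952,-0.9277) + (0.3808)·(-0.8708,0.1808,-0.4571) = (-0.4992, -0.1475, -0.8539).
Converting back: φ = atan2(z, √(x²+y²)) = -58.63°, λ = atan2(y, x) = -163.54°.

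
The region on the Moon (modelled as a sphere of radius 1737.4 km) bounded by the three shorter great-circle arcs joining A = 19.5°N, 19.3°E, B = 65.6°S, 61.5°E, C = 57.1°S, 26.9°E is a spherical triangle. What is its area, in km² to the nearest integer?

558477 km²

Side lengths (central angles): a = 0.3197, b = 1.3415, c = 1.5863 rad; semiperimeter s = 1.6238.
By l'Huilier's theorem, tan(E/4) = √[tan(s/2) tan((s−a)/2) tan((s−b)/2) tan((s−c)/2)], giving spherical excess E = 0.1850 rad.
Area = E·R² = 0.1850 × (1737.4)² ≈ 558477 km².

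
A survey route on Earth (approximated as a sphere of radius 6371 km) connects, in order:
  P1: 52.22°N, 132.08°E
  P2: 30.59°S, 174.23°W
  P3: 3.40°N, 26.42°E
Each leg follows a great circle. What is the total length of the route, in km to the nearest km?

Leg P1→P2: central angle 1.6608 rad, distance 10581.2 km.
Leg P2→P3: central angle 2.5576 rad, distance 16294.7 km.
Total: 10581.2 + 16294.7 ≈ 26876 km.

26876 km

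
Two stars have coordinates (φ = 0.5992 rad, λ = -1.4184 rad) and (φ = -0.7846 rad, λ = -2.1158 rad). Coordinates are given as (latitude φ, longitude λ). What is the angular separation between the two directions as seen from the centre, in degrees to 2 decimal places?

In radians: φ₁ = 0.5992, φ₂ = -0.7846, Δλ = -39.958° = -0.6974 rad.
Haversine: a = sin²(Δφ/2) + cos φ₁ cos φ₂ sin²(Δλ/2) = 0.4070 + (0.8258)(0.7077)(0.1167) = 0.47527.
Central angle c = 2·arcsin(√a) = 1.52131 rad.
So the angular separation is 87.16°.

87.16°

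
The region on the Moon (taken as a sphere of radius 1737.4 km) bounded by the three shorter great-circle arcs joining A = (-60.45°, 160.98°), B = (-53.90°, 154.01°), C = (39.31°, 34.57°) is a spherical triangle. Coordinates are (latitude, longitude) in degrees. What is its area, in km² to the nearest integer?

Side lengths (central angles): a = 2.3979, b = 2.4616, c = 0.1318 rad; semiperimeter s = 2.4957.
By l'Huilier's theorem, tan(E/4) = √[tan(s/2) tan((s−a)/2) tan((s−b)/2) tan((s−c)/2)], giving spherical excess E = 0.3110 rad.
Area = E·R² = 0.3110 × (1737.4)² ≈ 938764 km².

938764 km²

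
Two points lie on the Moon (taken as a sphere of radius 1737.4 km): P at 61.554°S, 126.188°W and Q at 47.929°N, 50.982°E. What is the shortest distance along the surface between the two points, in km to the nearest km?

In radians: φ₁ = -1.0743, φ₂ = 0.8365, Δλ = 177.170° = 3.0922 rad.
cos c = sin φ₁ sin φ₂ + cos φ₁ cos φ₂ cos Δλ = (-0.8793)(0.7423) + (0.4763)(0.6701)(-0.9988) = -0.97147,
so c = arccos(-0.97147) = 2.90214 rad.
Distance = R·c = 1737.4 × 2.9021 ≈ 5042 km.

5042 km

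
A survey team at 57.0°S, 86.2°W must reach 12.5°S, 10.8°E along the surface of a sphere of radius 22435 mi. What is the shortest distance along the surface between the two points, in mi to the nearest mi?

In radians: φ₁ = -0.9948, φ₂ = -0.2182, Δλ = 97.000° = 1.6930 rad.
cos c = sin φ₁ sin φ₂ + cos φ₁ cos φ₂ cos Δλ = (-0.8387)(-0.2164) + (0.5446)(0.9763)(-0.1219) = 0.11672,
so c = arccos(0.11672) = 1.45381 rad.
Distance = R·c = 22435 × 1.4538 ≈ 32616 mi.

32616 mi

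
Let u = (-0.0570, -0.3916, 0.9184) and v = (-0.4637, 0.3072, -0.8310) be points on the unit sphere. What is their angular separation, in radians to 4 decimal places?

u·v = -0.8571; |u| = 1.0000, |v| = 1.0000.
cos θ = (u·v)/(|u||v|) = -0.8571, so θ = 2.6003 rad.

2.6003 rad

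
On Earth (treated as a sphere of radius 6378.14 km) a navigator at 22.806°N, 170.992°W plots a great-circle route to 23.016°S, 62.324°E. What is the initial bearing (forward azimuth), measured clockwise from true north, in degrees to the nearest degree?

With φ₁ = 0.3980, φ₂ = -0.4017, Δλ = -2.2111 rad, the forward-azimuth formula gives
θ = atan2( sin Δλ cos φ₂ , cos φ₁ sin φ₂ − sin φ₁ cos φ₂ cos Δλ ) = atan2(-0.7381, -0.1473) = -101.29°.
Adding 360° brings this into [0°, 360°): 259°.

259°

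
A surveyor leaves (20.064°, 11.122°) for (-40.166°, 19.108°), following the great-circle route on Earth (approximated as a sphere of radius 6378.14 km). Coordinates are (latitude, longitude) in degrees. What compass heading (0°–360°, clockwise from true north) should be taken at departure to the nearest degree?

173°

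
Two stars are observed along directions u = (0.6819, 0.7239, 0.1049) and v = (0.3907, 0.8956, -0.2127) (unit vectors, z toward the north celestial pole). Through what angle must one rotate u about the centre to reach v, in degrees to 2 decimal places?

26.82°

u·v = 0.8924; |u| = 1.0000, |v| = 1.0000.
cos θ = (u·v)/(|u||v|) = 0.8924, so θ = 26.82°.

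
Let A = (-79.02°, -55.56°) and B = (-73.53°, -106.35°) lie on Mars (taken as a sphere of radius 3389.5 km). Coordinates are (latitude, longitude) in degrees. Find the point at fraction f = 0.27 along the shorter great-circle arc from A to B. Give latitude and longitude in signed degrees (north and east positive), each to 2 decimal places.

Central angle δ = 0.2216 rad. Interpolating on the sphere with fraction f = 0.27:
P = [sin((1−f)δ)·A + sin(fδ)·B] / sin δ = 0.7328·A + 0.2721·B in Cartesian coordinates,
giving P = (0.0572, -0.1891, -0.9803), i.e. latitude -78.60°, longitude -73.17°.

-78.60°, -73.17°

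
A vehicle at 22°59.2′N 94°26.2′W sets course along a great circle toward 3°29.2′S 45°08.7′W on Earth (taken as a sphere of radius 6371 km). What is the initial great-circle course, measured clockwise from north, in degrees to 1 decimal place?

With φ₁ = 0.4012, φ₂ = -0.0609, Δλ = 0.8603 rad, the forward-azimuth formula gives
θ = atan2( sin Δλ cos φ₂ , cos φ₁ sin φ₂ − sin φ₁ cos φ₂ cos Δλ ) = atan2(0.7566, -0.3102) = 112.29°.
So the initial bearing is 112.3°.

112.3°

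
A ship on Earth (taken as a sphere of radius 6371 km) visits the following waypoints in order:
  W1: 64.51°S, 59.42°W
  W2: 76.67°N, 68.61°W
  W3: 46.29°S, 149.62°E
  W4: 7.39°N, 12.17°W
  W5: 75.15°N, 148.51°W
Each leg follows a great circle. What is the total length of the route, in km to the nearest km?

Leg W1→W2: central angle 2.4661 rad, distance 15711.5 km.
Leg W2→W3: central angle 2.5473 rad, distance 16228.6 km.
Leg W3→W4: central angle 2.4097 rad, distance 15352.3 km.
Leg W4→W5: central angle 1.6304 rad, distance 10387.1 km.
Total: 15711.5 + 16228.6 + 15352.3 + 10387.1 ≈ 57679 km.

57679 km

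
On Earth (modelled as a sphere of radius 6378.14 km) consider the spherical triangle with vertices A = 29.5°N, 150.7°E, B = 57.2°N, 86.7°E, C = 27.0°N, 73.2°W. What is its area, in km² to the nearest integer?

43862346 km²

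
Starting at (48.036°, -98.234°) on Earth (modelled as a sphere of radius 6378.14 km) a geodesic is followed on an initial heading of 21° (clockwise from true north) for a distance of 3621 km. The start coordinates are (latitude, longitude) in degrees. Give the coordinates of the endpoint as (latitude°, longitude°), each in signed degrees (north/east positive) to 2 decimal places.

74.28°, -52.91°

Angular distance δ = d/R = 3621/6378.14 = 0.56772 rad; initial bearing θ = 0.3665 rad.
sin φ₂ = sin φ₁ cos δ + cos φ₁ sin δ cos θ = (0.7436)(0.8431) + (0.6687)(0.5377)(0.9336) = 0.9626, so φ₂ = 74.28°.
Δλ = atan2(sin θ sin δ cos φ₁, cos δ − sin φ₁ sin φ₂) = atan2(0.1289, 0.1274) = 45.328°.
λ₂ = -98.234° + 45.328° = -52.91°.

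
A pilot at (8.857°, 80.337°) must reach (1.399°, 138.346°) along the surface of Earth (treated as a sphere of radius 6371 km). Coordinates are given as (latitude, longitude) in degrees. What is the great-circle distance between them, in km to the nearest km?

6471 km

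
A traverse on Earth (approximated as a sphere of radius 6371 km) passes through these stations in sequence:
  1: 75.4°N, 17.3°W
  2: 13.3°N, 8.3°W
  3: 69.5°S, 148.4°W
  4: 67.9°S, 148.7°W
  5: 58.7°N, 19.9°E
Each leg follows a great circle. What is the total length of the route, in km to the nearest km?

39129 km

Leg 1→2: central angle 1.0873 rad, distance 6927.0 km.
Leg 2→3: central angle 2.0680 rad, distance 13175.0 km.
Leg 3→4: central angle 0.0280 rad, distance 178.3 km.
Leg 4→5: central angle 2.9585 rad, distance 18848.4 km.
Total: 6927.0 + 13175.0 + 178.3 + 18848.4 ≈ 39129 km.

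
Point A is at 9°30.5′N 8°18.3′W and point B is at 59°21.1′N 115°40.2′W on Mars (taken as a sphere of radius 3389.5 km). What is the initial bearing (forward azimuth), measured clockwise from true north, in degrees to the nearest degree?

331°

Δλ = -107.365° = -1.8739 rad.
y = sin Δλ · cos φ₂ = (-0.9544)(0.5098) = -0.4865
x = cos φ₁ sin φ₂ − sin φ₁ cos φ₂ cos Δλ = (0.9863)(0.8603) − (0.1652)(0.5098)(-0.2985) = 0.8736
θ = atan2(y, x) = -29.11°; adding 360° gives 331°.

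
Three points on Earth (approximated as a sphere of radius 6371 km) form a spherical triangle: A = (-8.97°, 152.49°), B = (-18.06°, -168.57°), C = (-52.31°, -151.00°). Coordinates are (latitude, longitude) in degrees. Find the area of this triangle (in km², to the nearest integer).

Side lengths (central angles): a = 0.6444, b = 1.0966, c = 0.6781 rad; semiperimeter s = 1.2095.
By l'Huilier's theorem, tan(E/4) = √[tan(s/2) tan((s−a)/2) tan((s−b)/2) tan((s−c)/2)], giving spherical excess E = 0.2220 rad.
Area = E·R² = 0.2220 × (6371)² ≈ 9011670 km².

9011670 km²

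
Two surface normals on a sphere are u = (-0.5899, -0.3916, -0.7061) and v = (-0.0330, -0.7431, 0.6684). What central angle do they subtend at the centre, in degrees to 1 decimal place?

99.3°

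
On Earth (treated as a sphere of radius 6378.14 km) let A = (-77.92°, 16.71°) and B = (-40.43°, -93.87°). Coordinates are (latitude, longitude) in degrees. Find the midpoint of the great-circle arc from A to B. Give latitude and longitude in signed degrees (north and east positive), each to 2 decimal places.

The central angle between A and B is δ = 0.9543 rad.
With f = 0.5, the slerp weights are sin((1−f)δ)/sin δ = 0.5629 and sin(fδ)/sin δ = 0.5629.
Weighted sum of the unit vectors: (0.5629)·(0.2004,0.0602,-0.9779) + (0.5629)·(-0.0514,-0.7595,-0.6485) = (0.0839, -0.3936, -0.9154).
Converting back: φ = atan2(z, √(x²+y²)) = -66.27°, λ = atan2(y, x) = -77.97°.

-66.27°, -77.97°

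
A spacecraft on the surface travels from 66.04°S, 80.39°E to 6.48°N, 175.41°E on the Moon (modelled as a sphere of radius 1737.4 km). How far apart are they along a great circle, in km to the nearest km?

2970 km

With latitudes φ₁ = -66.040°, φ₂ = 6.480° and longitude difference Δλ = 95.020°:
cos c = sin φ₁ sin φ₂ + cos φ₁ cos φ₂ cos Δλ = (-0.9138)(0.1129) + (0.4061)(0.9936)(-0.0875) = -0.13844,
so c = arccos(-0.13844) = 1.70968 rad.
Distance = R·c = 1737.4 × 1.7097 ≈ 2970 km.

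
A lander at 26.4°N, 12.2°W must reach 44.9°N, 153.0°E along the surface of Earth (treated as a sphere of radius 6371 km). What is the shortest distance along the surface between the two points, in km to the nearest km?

11946 km

Let φ₁ = 0.4608 rad, φ₂ = 0.7837 rad, and Δλ = 2.8833 rad.
cos c = sin φ₁ sin φ₂ + cos φ₁ cos φ₂ cos Δλ = (0.4446)(0.7059) + (0.8957)(0.7083)(-0.9668) = -0.29956,
so c = arccos(-0.29956) = 1.87503 rad.
Distance = R·c = 6371 × 1.8750 ≈ 11946 km.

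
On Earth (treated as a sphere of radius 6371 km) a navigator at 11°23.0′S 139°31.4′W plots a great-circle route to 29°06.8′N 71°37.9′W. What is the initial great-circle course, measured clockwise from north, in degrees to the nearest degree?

With φ₁ = -0.1987, φ₂ = 0.5081, Δλ = 1.1849 rad, the forward-azimuth formula gives
θ = atan2( sin Δλ cos φ₂ , cos φ₁ sin φ₂ − sin φ₁ cos φ₂ cos Δλ ) = atan2(0.8094, 0.5419) = 56.20°.
So the initial bearing is 56°.

56°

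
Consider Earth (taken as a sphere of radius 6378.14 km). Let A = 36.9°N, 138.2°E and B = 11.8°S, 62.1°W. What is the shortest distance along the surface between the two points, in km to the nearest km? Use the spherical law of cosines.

In radians: φ₁ = 0.6440, φ₂ = -0.2059, Δλ = 159.700° = 2.7873 rad.
cos c = sin φ₁ sin φ₂ + cos φ₁ cos φ₂ cos Δλ = (0.6004)(-0.2045) + (0.7997)(0.9789)(-0.9379) = -0.85695,
so c = arccos(-0.85695) = 2.60012 rad.
Distance = R·c = 6378.14 × 2.6001 ≈ 16584 km.

16584 km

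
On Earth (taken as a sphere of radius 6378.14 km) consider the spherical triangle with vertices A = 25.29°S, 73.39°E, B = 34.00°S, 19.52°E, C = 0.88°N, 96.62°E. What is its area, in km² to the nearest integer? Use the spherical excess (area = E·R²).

4700348 km²

Side lengths (central angles): a = 1.3934, b = 0.6020, c = 0.8219 rad; semiperimeter s = 1.4086.
By l'Huilier's theorem, tan(E/4) = √[tan(s/2) tan((s−a)/2) tan((s−b)/2) tan((s−c)/2)], giving spherical excess E = 0.1155 rad.
Area = E·R² = 0.1155 × (6378.14)² ≈ 4700348 km².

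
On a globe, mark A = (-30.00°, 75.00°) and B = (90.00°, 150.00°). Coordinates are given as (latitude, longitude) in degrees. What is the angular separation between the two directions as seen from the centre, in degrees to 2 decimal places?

120.00°

In radians: φ₁ = -0.5236, φ₂ = 1.5708, Δλ = 75.000° = 1.3090 rad.
Haversine: a = sin²(Δφ/2) + cos φ₁ cos φ₂ sin²(Δλ/2) = 0.7500 + (0.8660)(0.0000)(0.3706) = 0.75000.
Central angle c = 2·arcsin(√a) = 2.09440 rad.
So the angular separation is 120.00°.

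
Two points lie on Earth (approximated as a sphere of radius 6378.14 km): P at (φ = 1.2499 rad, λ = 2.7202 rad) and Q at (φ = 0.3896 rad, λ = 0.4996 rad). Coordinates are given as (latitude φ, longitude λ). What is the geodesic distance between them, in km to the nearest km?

8839 km

In radians: φ₁ = 1.2499, φ₂ = 0.3896, Δλ = -127.231° = -2.2206 rad.
Haversine: a = sin²(Δφ/2) + cos φ₁ cos φ₂ sin²(Δλ/2) = 0.1739 + (0.3154)(0.9251)(0.8025) = 0.40805.
Central angle c = 2·arcsin(√a) = 1.38585 rad.
Distance = R·c = 6378.14 × 1.3858 ≈ 8839 km.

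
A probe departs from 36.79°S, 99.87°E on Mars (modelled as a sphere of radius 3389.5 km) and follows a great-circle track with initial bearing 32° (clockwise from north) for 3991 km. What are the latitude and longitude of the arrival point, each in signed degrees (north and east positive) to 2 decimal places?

23.44°, 132.11°

Angular distance δ = d/R = 3991/3389.5 = 1.17746 rad; initial bearing θ = 0.5585 rad.
sin φ₂ = sin φ₁ cos δ + cos φ₁ sin δ cos θ = (-0.5989)(0.3833) + (0.8008)(0.9236)(0.8480) = 0.3977, so φ₂ = 23.44°.
Δλ = atan2(sin θ sin δ cos φ₁, cos δ − sin φ₁ sin φ₂) = atan2(0.3920, 0.6215) = 32.240°.
λ₂ = 99.870° + 32.240° = 132.11°.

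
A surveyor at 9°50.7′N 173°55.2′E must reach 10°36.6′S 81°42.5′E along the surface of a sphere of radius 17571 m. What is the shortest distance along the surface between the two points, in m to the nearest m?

28811 m

In radians: φ₁ = 0.1718, φ₂ = -0.1852, Δλ = -92.212° = -1.6094 rad.
cos c = sin φ₁ sin φ₂ + cos φ₁ cos φ₂ cos Δλ = (0.1710)(-0.1841) + (0.9853)(0.9829)(-0.0386) = -0.06885,
so c = arccos(-0.06885) = 1.63971 rad.
Distance = R·c = 17571 × 1.6397 ≈ 28811 m.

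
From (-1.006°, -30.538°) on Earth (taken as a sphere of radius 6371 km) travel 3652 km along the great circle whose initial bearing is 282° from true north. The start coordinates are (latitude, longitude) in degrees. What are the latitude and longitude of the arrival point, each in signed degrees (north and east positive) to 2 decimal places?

5.62°, -62.75°

Angular distance δ = d/R = 3652/6371 = 0.57322 rad; initial bearing θ = 4.9218 rad.
sin φ₂ = sin φ₁ cos δ + cos φ₁ sin δ cos θ = (-0.0176)(0.8402) + (0.9998)(0.5423)(0.2079) = 0.0980, so φ₂ = 5.62°.
Δλ = atan2(sin θ sin δ cos φ₁, cos δ − sin φ₁ sin φ₂) = atan2(-0.5304, 0.8419) = -32.212°.
λ₂ = -30.538° − 32.212° = -62.75°.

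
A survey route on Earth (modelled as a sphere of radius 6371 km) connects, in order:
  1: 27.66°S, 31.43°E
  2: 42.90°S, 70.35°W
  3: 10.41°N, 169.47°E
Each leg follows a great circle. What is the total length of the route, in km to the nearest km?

22067 km

Leg 1→2: central angle 1.3862 rad, distance 8831.5 km.
Leg 2→3: central angle 2.0774 rad, distance 13235.0 km.
Total: 8831.5 + 13235.0 ≈ 22067 km.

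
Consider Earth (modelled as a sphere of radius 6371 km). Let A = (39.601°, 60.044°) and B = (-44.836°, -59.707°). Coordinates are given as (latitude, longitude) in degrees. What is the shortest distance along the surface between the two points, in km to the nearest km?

15134 km

With latitudes φ₁ = 39.601°, φ₂ = -44.836° and longitude difference Δλ = -119.751°:
cos c = sin φ₁ sin φ₂ + cos φ₁ cos φ₂ cos Δλ = (0.6374)(-0.7051) + (0.7705)(0.7091)(-0.4962) = -0.72058,
so c = arccos(-0.72058) = 2.37543 rad.
Distance = R·c = 6371 × 2.3754 ≈ 15134 km.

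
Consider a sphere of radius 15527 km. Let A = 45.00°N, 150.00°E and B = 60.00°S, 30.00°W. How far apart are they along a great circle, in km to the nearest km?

44715 km

In radians: φ₁ = 0.7854, φ₂ = -1.0472, Δλ = -180.000° = -3.1416 rad.
Haversine: a = sin²(Δφ/2) + cos φ₁ cos φ₂ sin²(Δλ/2) = 0.6294 + (0.7071)(0.5000)(1.0000) = 0.98296.
Central angle c = 2·arcsin(√a) = 2.87979 rad.
Distance = R·c = 15527 × 2.8798 ≈ 44715 km.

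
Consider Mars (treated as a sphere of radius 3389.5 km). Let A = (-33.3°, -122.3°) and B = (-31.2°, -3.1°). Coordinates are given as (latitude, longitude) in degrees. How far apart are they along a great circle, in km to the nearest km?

5543 km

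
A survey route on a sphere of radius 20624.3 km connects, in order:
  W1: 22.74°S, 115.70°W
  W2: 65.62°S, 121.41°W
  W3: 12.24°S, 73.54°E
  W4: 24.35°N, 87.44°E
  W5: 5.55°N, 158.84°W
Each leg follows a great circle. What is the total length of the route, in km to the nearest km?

105240 km

Leg W1→W2: central angle 0.7512 rad, distance 15492.3 km.
Leg W2→W3: central angle 1.7687 rad, distance 36478.9 km.
Leg W3→W4: central angle 0.6811 rad, distance 14048.2 km.
Leg W4→W5: central angle 1.9017 rad, distance 39221.0 km.
Total: 15492.3 + 36478.9 + 14048.2 + 39221.0 ≈ 105240 km.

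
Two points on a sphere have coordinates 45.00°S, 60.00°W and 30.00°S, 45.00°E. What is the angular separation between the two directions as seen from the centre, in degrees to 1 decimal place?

78.8°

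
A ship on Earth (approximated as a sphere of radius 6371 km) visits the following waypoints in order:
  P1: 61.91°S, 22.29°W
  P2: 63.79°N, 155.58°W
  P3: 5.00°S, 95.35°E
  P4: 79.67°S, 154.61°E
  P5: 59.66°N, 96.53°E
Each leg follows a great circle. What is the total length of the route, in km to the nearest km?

Leg P1→P2: central angle 2.7765 rad, distance 17689.2 km.
Leg P2→P3: central angle 1.7946 rad, distance 11433.4 km.
Leg P3→P4: central angle 1.3928 rad, distance 8873.6 km.
Leg P4→P5: central angle 2.5000 rad, distance 15927.7 km.
Total: 17689.2 + 11433.4 + 8873.6 + 15927.7 ≈ 53924 km.

53924 km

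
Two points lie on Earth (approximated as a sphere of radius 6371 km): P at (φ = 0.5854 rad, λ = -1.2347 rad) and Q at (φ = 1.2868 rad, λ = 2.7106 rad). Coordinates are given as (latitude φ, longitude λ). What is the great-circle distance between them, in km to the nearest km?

Let φ₁ = 0.5854 rad, φ₂ = 1.2868 rad, and Δλ = -2.3379 rad.
cos c = sin φ₁ sin φ₂ + cos φ₁ cos φ₂ cos Δλ = (0.5525)(0.9599) + (0.8335)(0.2802)(-0.6940) = 0.36831,
so c = arccos(0.36831) = 1.19360 rad.
Distance = R·c = 6371 × 1.1936 ≈ 7604 km.

7604 km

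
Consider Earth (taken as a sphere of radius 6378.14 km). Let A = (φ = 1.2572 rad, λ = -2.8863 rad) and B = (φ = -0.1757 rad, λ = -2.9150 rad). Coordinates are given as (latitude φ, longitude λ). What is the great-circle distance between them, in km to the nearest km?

9140 km

In radians: φ₁ = 1.2572, φ₂ = -0.1757, Δλ = -1.644° = -0.0287 rad.
cos c = sin φ₁ sin φ₂ + cos φ₁ cos φ₂ cos Δλ = (0.9512)(-0.1748) + (0.3085)(0.9846)(0.9996) = 0.13733,
so c = arccos(0.13733) = 1.43303 rad.
Distance = R·c = 6378.14 × 1.4330 ≈ 9140 km.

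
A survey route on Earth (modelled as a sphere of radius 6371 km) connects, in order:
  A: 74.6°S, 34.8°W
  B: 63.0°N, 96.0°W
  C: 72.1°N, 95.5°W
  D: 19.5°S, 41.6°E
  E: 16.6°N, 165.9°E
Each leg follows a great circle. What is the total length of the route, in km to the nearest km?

44646 km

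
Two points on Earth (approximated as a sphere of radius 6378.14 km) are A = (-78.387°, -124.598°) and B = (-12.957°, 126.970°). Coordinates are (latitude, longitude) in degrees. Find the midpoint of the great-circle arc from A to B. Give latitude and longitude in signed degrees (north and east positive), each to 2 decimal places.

-52.29°, 138.81°

The central angle between A and B is δ = 1.4125 rad.
With f = 0.5, the slerp weights are sin((1−f)δ)/sin δ = 0.6572 and sin(fδ)/sin δ = 0.6572.
Weighted sum of the unit vectors: (0.6572)·(-0.1143,-0.1657,-0.9795) + (0.6572)·(-0.5861,0.7786,-0.2242) = (-0.4603, 0.4028, -0.7911).
Converting back: φ = atan2(z, √(x²+y²)) = -52.29°, λ = atan2(y, x) = 138.81°.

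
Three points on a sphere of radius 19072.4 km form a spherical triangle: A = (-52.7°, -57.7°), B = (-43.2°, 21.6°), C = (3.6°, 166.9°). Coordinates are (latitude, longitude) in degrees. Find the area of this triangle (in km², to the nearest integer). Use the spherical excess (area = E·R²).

Side lengths (central angles): a = 2.2668, b = 2.0721, c = 0.8937 rad; semiperimeter s = 2.6163.
By l'Huilier's theorem, tan(E/4) = √[tan(s/2) tan((s−a)/2) tan((s−b)/2) tan((s−c)/2)], giving spherical excess E = 1.7309 rad.
Area = E·R² = 1.7309 × (19072.4)² ≈ 629608371 km².

629608371 km²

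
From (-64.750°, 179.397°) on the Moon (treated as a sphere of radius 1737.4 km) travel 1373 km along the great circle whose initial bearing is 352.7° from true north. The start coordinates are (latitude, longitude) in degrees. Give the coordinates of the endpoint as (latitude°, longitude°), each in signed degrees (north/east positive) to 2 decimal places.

-19.62°, 173.90°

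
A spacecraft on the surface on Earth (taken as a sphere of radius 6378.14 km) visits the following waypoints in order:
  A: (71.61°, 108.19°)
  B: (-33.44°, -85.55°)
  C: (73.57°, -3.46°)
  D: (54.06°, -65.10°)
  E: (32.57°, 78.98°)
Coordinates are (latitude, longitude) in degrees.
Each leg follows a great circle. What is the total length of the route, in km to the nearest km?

Leg A→B: central angle 2.4633 rad, distance 15711.3 km.
Leg B→C: central angle 2.0899 rad, distance 13329.5 km.
Leg C→D: central angle 0.5444 rad, distance 3472.4 km.
Leg D→E: central angle 1.5355 rad, distance 9793.7 km.
Total: 15711.3 + 13329.5 + 3472.4 + 9793.7 ≈ 42307 km.

42307 km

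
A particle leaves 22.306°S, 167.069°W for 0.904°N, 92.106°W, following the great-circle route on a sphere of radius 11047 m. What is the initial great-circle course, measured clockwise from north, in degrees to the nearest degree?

With φ₁ = -0.3893, φ₂ = 0.0158, Δλ = 1.3084 rad, the forward-azimuth formula gives
θ = atan2( sin Δλ cos φ₂ , cos φ₁ sin φ₂ − sin φ₁ cos φ₂ cos Δλ ) = atan2(0.9656, 0.1131) = 83.32°.
So the initial bearing is 83°.

83°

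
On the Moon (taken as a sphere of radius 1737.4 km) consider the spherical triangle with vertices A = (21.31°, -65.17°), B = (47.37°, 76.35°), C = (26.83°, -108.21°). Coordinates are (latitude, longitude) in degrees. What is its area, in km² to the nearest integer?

Side lengths (central angles): a = 1.8446, b = 0.6894, c = 1.7993 rad; semiperimeter s = 2.1666.
By l'Huilier's theorem, tan(E/4) = √[tan(s/2) tan((s−a)/2) tan((s−b)/2) tan((s−c)/2)], giving spherical excess E = 0.8954 rad.
Area = E·R² = 0.8954 × (1737.4)² ≈ 2702716 km².

2702716 km²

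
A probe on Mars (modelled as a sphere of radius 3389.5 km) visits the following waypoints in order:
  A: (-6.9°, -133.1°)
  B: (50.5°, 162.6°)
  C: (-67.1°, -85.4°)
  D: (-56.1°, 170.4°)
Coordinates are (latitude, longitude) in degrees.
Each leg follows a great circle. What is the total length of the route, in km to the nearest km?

Leg A→B: central angle 1.3886 rad, distance 4706.8 km.
Leg B→C: central angle 2.5040 rad, distance 8487.3 km.
Leg C→D: central angle 0.7794 rad, distance 2641.7 km.
Total: 4706.8 + 8487.3 + 2641.7 ≈ 15836 km.

15836 km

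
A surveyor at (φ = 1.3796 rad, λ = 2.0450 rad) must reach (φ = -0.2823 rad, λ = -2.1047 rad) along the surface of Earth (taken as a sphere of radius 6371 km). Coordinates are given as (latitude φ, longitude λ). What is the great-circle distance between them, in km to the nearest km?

In radians: φ₁ = 1.3796, φ₂ = -0.2823, Δλ = 122.240° = 2.1335 rad.
cos c = sin φ₁ sin φ₂ + cos φ₁ cos φ₂ cos Δλ = (0.9818)(-0.2786) + (0.1900)(0.9604)(-0.5335) = -0.37085,
so c = arccos(-0.37085) = 1.95072 rad.
Distance = R·c = 6371 × 1.9507 ≈ 12428 km.

12428 km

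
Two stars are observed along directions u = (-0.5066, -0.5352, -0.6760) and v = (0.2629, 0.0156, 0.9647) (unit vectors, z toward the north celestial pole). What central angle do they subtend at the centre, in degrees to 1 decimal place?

142.5°

u·v = -0.7937; |u| = 1.0000, |v| = 1.0000.
cos θ = (u·v)/(|u||v|) = -0.7936, so θ = 142.5°.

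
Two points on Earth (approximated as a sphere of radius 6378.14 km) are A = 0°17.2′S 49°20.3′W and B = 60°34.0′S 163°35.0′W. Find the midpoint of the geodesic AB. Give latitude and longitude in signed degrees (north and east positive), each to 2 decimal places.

The central angle between A and B is δ = 1.7695 rad.
With f = 0.5, the slerp weights are sin((1−f)δ)/sin δ = 0.7893 and sin(fδ)/sin δ = 0.7893.
Weighted sum of the unit vectors: (0.7893)·(0.6516,-0.7586,-0.0050) + (0.7893)·(-0.4714,-0.1389,-0.8709) = (0.1422, -0.7084, -0.6914).
Converting back: φ = atan2(z, √(x²+y²)) = -43.74°, λ = atan2(y, x) = -78.65°.

-43.74°, -78.65°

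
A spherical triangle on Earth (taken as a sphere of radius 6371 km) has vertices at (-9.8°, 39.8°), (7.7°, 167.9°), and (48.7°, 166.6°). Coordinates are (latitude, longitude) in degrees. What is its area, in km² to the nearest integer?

Side lengths (central angles): a = 0.7158, b = 2.1147, c = 2.2464 rad; semiperimeter s = 2.5385.
By l'Huilier's theorem, tan(E/4) = √[tan(s/2) tan((s−a)/2) tan((s−b)/2) tan((s−c)/2)], giving spherical excess E = 1.3900 rad.
Area = E·R² = 1.3900 × (6371)² ≈ 56421366 km².

56421366 km²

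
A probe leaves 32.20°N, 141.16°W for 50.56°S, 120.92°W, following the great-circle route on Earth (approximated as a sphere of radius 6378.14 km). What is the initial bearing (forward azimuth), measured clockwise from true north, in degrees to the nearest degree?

167°

Δλ = 20.240° = 0.3533 rad.
y = sin Δλ · cos φ₂ = (0.3460)(0.6353) = 0.2198
x = cos φ₁ sin φ₂ − sin φ₁ cos φ₂ cos Δλ = (0.8462)(-0.7723) − (0.5329)(0.6353)(0.9383) = -0.9711
θ = atan2(y, x) = 167.25°, so the bearing is 167°.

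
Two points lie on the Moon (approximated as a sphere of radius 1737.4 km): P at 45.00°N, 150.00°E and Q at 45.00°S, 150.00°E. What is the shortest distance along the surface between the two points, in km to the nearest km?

2729 km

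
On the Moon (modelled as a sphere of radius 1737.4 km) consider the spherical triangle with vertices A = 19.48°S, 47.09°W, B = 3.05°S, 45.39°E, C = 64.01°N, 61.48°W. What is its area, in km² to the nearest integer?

4988388 km²

Side lengths (central angles): a = 1.7465, b = 1.4702, c = 1.5938 rad; semiperimeter s = 2.4053.
By l'Huilier's theorem, tan(E/4) = √[tan(s/2) tan((s−a)/2) tan((s−b)/2) tan((s−c)/2)], giving spherical excess E = 1.6526 rad.
Area = E·R² = 1.6526 × (1737.4)² ≈ 4988388 km².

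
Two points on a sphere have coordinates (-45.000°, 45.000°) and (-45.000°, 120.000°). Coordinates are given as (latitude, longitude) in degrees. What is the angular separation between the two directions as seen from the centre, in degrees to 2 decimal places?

Let φ₁ = -0.7854 rad, φ₂ = -0.7854 rad, and Δλ = 1.3090 rad.
cos c = sin φ₁ sin φ₂ + cos φ₁ cos φ₂ cos Δλ = (-0.7071)(-0.7071) + (0.7071)(0.7071)(0.2588) = 0.62941,
so c = arccos(0.62941) = 0.89000 rad.
So the angular separation is 50.99°.

50.99°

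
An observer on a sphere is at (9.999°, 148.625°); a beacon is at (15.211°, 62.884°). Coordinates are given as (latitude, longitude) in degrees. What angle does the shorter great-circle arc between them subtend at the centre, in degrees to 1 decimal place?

In radians: φ₁ = 0.1745, φ₂ = 0.2655, Δλ = -85.741° = -1.4965 rad.
cos c = sin φ₁ sin φ₂ + cos φ₁ cos φ₂ cos Δλ = (0.1736)(0.2624) + (0.9848)(0.9650)(0.0743) = 0.11613,
so c = arccos(0.11613) = 1.45440 rad.
So the angular separation is 83.3°.

83.3°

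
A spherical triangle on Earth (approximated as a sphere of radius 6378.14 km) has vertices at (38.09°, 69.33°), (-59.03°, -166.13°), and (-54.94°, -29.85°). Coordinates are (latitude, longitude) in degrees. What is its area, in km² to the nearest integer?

104989546 km²

Side lengths (central angles): a = 1.0607, b = 2.1860, c = 2.4319 rad; semiperimeter s = 2.8393.
By l'Huilier's theorem, tan(E/4) = √[tan(s/2) tan((s−a)/2) tan((s−b)/2) tan((s−c)/2)], giving spherical excess E = 2.5808 rad.
Area = E·R² = 2.5808 × (6378.14)² ≈ 104989546 km².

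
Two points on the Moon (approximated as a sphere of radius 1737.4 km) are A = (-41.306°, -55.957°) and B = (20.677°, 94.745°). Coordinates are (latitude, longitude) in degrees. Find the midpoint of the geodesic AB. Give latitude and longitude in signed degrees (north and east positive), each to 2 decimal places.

-33.58°, 42.09°

Central angle δ = 2.5792 rad. Interpolating on the sphere with fraction f = 0.5:
P = [sin((1−f)δ)·A + sin(fδ)·B] / sin δ = 1.8018·A + 1.8018·B in Cartesian coordinates,
giving P = (0.6183, 0.5584, -0.5531), i.e. latitude -33.58°, longitude 42.09°.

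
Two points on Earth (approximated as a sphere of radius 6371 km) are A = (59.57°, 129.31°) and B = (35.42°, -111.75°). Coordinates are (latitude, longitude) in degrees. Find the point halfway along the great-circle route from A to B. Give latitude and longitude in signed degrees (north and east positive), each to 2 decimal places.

The central angle between A and B is δ = 1.2661 rad.
With f = 0.5, the slerp weights are sin((1−f)δ)/sin δ = 0.6202 and sin(fδ)/sin δ = 0.6202.
Weighted sum of the unit vectors: (0.6202)·(-0.3209,0.3919,0.8622) + (0.6202)·(-0.3020,-0.7569,0.5796) = (-0.3863, -0.2264, 0.8942).
Converting back: φ = atan2(z, √(x²+y²)) = 63.40°, λ = atan2(y, x) = -149.63°.

63.40°, -149.63°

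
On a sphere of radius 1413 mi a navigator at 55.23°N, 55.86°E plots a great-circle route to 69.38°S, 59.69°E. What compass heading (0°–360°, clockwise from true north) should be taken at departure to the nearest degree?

178°

Δλ = 3.830° = 0.0668 rad.
y = sin Δλ · cos φ₂ = (0.0668)(0.3522) = 0.0235
x = cos φ₁ sin φ₂ − sin φ₁ cos φ₂ cos Δλ = (0.5703)(-0.9359) − (0.8214)(0.3522)(0.9978) = -0.8224
θ = atan2(y, x) = 178.36°, so the bearing is 178°.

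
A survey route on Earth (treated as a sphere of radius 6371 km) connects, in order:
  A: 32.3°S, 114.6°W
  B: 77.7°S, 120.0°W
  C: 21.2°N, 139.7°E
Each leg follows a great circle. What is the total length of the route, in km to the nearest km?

17607 km

Leg A→B: central angle 0.7935 rad, distance 5055.4 km.
Leg B→C: central angle 1.9702 rad, distance 12551.9 km.
Total: 5055.4 + 12551.9 ≈ 17607 km.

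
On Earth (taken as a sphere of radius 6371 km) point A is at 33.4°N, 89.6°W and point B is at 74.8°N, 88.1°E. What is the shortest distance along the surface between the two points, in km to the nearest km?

In radians: φ₁ = 0.5829, φ₂ = 1.3055, Δλ = 177.700° = 3.1015 rad.
Haversine: a = sin²(Δφ/2) + cos φ₁ cos φ₂ sin²(Δλ/2) = 0.1249 + (0.8348)(0.2622)(0.9996) = 0.34374.
Central angle c = 2·arcsin(√a) = 1.25296 rad.
Distance = R·c = 6371 × 1.2530 ≈ 7983 km.

7983 km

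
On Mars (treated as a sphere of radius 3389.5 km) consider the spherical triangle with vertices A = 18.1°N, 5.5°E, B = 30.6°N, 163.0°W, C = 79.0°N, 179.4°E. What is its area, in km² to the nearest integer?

3712207 km²

Side lengths (central angles): a = 0.8550, b = 1.4458, c = 2.2700 rad; semiperimeter s = 2.2854.
By l'Huilier's theorem, tan(E/4) = √[tan(s/2) tan((s−a)/2) tan((s−b)/2) tan((s−c)/2)], giving spherical excess E = 0.3231 rad.
Area = E·R² = 0.3231 × (3389.5)² ≈ 3712207 km².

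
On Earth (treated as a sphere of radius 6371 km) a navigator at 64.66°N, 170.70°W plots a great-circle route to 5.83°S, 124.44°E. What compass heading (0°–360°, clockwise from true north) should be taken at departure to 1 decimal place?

With φ₁ = 1.1285, φ₂ = -0.1018, Δλ = -1.1320 rad, the forward-azimuth formula gives
θ = atan2( sin Δλ cos φ₂ , cos φ₁ sin φ₂ − sin φ₁ cos φ₂ cos Δλ ) = atan2(-0.9006, -0.4254) = -115.29°.
Adding 360° brings this into [0°, 360°): 244.7°.

244.7°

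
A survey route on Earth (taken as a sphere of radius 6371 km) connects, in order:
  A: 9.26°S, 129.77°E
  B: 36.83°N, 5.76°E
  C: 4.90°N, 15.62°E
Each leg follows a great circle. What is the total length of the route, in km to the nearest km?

Leg A→B: central angle 2.1392 rad, distance 13629.2 km.
Leg B→C: central angle 0.5792 rad, distance 3689.9 km.
Total: 13629.2 + 3689.9 ≈ 17319 km.

17319 km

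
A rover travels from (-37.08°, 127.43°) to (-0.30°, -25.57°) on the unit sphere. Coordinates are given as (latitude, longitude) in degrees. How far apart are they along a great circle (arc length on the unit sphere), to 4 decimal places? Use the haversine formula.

With latitudes φ₁ = -37.080°, φ₂ = -0.300° and longitude difference Δλ = -153.000°:
Haversine: a = sin²(Δφ/2) + cos φ₁ cos φ₂ sin²(Δλ/2) = 0.0995 + (0.7978)(1.0000)(0.9455) = 0.85384.
Central angle c = 2·arcsin(√a) = 2.35700 rad.
On the unit sphere the arc length equals the central angle: 2.3570.

2.3570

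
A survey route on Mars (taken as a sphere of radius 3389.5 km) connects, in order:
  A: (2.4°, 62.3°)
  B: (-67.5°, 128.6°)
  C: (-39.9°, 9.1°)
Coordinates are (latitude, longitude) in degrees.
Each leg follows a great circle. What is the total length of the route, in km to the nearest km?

8683 km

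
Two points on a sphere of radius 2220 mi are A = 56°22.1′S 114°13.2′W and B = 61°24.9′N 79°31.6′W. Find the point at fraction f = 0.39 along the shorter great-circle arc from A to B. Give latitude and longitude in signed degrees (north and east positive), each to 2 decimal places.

-10.45°, -100.54°

The central angle between A and B is δ = 2.1098 rad.
With f = 0.39, the slerp weights are sin((1−f)δ)/sin δ = 1.1185 and sin(fδ)/sin δ = 0.8541.
Weighted sum of the unit vectors: (1.1185)·(-0.2272,-0.5051,-0.8326) + (0.8541)·(0.0870,-0.4705,0.8781) = (-0.1799, -0.9668, -0.1813).
Converting back: φ = atan2(z, √(x²+y²)) = -10.45°, λ = atan2(y, x) = -100.54°.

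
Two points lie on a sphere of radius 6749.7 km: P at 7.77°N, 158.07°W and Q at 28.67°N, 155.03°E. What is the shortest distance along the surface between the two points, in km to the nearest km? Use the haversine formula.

Let φ₁ = 0.1356 rad, φ₂ = 0.5004 rad, and Δλ = -0.8186 rad.
Haversine: a = sin²(Δφ/2) + cos φ₁ cos φ₂ sin²(Δλ/2) = 0.0329 + (0.9908)(0.8774)(0.1584) = 0.17057.
Central angle c = 2·arcsin(√a) = 0.85149 rad.
Distance = R·c = 6749.7 × 0.8515 ≈ 5747 km.

5747 km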